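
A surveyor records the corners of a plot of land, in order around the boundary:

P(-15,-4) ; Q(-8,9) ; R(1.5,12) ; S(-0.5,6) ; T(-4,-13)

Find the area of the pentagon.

205

Σ = (-167) + (-109.5) + (15) + (30.5) + (-179) = -410
Area = |Σ|/2 = 205.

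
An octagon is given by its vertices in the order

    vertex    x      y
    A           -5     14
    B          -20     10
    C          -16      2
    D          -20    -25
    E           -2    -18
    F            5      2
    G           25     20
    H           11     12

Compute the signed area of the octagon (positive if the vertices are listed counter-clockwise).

765

Apply the surveyor's formula: 2A = Σ (x_i·y_{i+1} − x_{i+1}·y_i), indices taken mod 8.
A→B: (-5)(10) − (-20)(14) = 230
B→C: (-20)(2) − (-16)(10) = 120
C→D: (-16)(-25) − (-20)(2) = 440
D→E: (-20)(-18) − (-2)(-25) = 310
E→F: (-2)(2) − (5)(-18) = 86
F→G: (5)(20) − (25)(2) = 50
G→H: (25)(12) − (11)(20) = 80
H→A: (11)(14) − (-5)(12) = 214
Σ = 1530
Signed area = Σ/2 = 765 (positive ⇒ counter-clockwise traversal).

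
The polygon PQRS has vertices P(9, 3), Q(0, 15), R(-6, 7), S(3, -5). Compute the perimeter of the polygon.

|PQ| = √((-9)² + (12)²) = √225 = 15
|QR| = √((-6)² + (-8)²) = √100 = 10
|RS| = √((9)² + (-12)²) = √225 = 15
|SP| = √((6)² + (8)²) = √100 = 10
Perimeter = 15 + 10 + 15 + 10 = 50.

50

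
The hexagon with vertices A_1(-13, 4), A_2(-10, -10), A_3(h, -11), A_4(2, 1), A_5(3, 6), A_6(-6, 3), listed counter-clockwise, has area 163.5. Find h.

-4

Write out the shoelace sum; only the two edges meeting at A_3 involve h:
2·Area = [((-10)·(-11) − h·(-10)) + (h·1 − 2·(-11))] + 239
       = 11·h + 371 = 327
⇒ h = -4.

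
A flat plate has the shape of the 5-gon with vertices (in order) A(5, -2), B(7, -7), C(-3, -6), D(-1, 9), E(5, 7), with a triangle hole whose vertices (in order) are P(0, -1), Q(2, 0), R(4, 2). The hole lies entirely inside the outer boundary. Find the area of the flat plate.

106

Outer boundary:
Σ = (-21) + (-63) + (-33) + (-52) + (-45) = -214
Area = |Σ|/2 = 107.
Hole:
Apply the shoelace (surveyor's) formula: 2A = Σ (x_i·y_{i+1} − x_{i+1}·y_i), indices taken mod 3.
Cross-terms: 2, 4, -4  ⇒  Σ = 2
Area = |Σ|/2 = 1.
Net area = 107 − 1 = 106.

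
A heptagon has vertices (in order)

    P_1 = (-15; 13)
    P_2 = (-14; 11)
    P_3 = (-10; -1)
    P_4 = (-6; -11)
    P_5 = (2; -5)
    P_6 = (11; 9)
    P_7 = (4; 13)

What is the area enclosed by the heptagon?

362

Apply the surveyor's formula: 2A = Σ (x_i·y_{i+1} − x_{i+1}·y_i), indices taken mod 7.
Cross-terms: 17, 124, 104, 52, 73, 107, 247  ⇒  Σ = 724
Area = |Σ|/2 = 362.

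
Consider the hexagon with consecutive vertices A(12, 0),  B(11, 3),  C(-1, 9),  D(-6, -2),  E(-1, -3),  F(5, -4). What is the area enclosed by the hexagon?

Cross-terms: 36, 102, 56, 16, 19, 48  ⇒  Σ = 277
Area = |Σ|/2 = 138.5.

138.5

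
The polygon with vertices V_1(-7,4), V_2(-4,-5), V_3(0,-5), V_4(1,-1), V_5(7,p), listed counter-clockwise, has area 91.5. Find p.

Write out the shoelace sum; only the two edges meeting at V_5 involve p:
2·Area = [(1·p − 7·(-1)) + (7·4 − (-7)·p)] + 76
       = 8·p + 111 = 183
⇒ p = 9.

9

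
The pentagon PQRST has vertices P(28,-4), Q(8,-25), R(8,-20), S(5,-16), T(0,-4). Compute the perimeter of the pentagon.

|PQ| = √((-20)² + (-21)²) = √841 = 29
|QR| = √((0)² + (5)²) = √25 = 5
|RS| = √((-3)² + (4)²) = √25 = 5
|ST| = √((-5)² + (12)²) = √169 = 13
|TP| = √((28)² + (0)²) = √784 = 28
Perimeter = 29 + 5 + 5 + 13 + 28 = 80.

80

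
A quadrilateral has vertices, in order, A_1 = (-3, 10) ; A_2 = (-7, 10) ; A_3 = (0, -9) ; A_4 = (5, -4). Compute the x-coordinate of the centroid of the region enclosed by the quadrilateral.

-30/31

Apply Gauss's area formula. First the cross-terms c_i = x_i·y_{i+1} − x_{i+1}·y_i:
  40, 63, 45, 38  ⇒  2A = 186, A = 93.
Then Σ (x_i + x_{i+1})·c_i = -540, so x̄ = -540 / (6·93) = -30/31.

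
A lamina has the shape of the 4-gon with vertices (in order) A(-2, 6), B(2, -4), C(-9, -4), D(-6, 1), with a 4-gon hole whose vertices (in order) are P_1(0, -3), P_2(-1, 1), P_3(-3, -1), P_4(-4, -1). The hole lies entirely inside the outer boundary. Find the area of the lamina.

51.5

Outer boundary:
Apply the shoelace formula: 2A = Σ (x_i·y_{i+1} − x_{i+1}·y_i), indices taken mod 4.
Cross-terms: -4, -44, -33, -34  ⇒  Σ = -115
Area = |Σ|/2 = 57.5.
Hole:
Apply the shoelace formula: 2A = Σ (x_i·y_{i+1} − x_{i+1}·y_i), indices taken mod 4.
Σ = (-3) + (4) + (-1) + (12) = 12
Area = |Σ|/2 = 6.
Net area = 57.5 − 6 = 51.5.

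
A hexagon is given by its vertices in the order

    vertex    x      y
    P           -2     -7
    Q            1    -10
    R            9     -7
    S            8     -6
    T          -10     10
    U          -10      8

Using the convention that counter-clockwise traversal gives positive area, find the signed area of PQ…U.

Apply the surveyor's formula: 2A = Σ (x_i·y_{i+1} − x_{i+1}·y_i), indices taken mod 6.
Cross-terms: 27, 83, 2, 20, 20, 86  ⇒  Σ = 238
Signed area = Σ/2 = 119 (positive ⇒ counter-clockwise traversal).

119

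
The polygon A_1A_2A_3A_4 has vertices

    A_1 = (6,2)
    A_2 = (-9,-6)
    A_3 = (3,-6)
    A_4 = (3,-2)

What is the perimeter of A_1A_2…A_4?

38

|A_1A_2| = √((-15)² + (-8)²) = √289 = 17
|A_2A_3| = √((12)² + (0)²) = √144 = 12
|A_3A_4| = √((0)² + (4)²) = √16 = 4
|A_4A_1| = √((3)² + (4)²) = √25 = 5
Perimeter = 17 + 12 + 4 + 5 = 38.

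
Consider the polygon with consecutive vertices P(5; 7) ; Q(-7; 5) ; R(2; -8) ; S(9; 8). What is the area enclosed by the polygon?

115.5

Cross-terms: 74, 46, 88, 23  ⇒  Σ = 231
Area = |Σ|/2 = 115.5.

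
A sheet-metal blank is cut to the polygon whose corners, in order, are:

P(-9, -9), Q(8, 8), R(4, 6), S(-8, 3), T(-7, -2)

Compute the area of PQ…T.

Apply Gauss's area formula: 2A = Σ (x_i·y_{i+1} − x_{i+1}·y_i), indices taken mod 5.
Cross-terms: 0, 16, 60, 37, 45  ⇒  Σ = 158
Area = |Σ|/2 = 79.

79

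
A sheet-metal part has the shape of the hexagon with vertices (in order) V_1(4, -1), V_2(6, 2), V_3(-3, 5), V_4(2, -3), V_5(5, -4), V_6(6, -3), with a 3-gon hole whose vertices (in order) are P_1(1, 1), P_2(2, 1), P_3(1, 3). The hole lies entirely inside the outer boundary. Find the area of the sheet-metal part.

34.5

Outer boundary:
Apply the shoelace formula: 2A = Σ (x_i·y_{i+1} − x_{i+1}·y_i), indices taken mod 6.
V_1→V_2: (4)(2) − (6)(-1) = 14
V_2→V_3: (6)(5) − (-3)(2) = 36
V_3→V_4: (-3)(-3) − (2)(5) = -1
V_4→V_5: (2)(-4) − (5)(-3) = 7
V_5→V_6: (5)(-3) − (6)(-4) = 9
V_6→V_1: (6)(-1) − (4)(-3) = 6
Σ = 71
Area = |Σ|/2 = 35.5.
Hole:
Apply Gauss's area formula: 2A = Σ (x_i·y_{i+1} − x_{i+1}·y_i), indices taken mod 3.
Cross-terms: -1, 5, -2  ⇒  Σ = 2
Area = |Σ|/2 = 1.
Net area = 35.5 − 1 = 34.5.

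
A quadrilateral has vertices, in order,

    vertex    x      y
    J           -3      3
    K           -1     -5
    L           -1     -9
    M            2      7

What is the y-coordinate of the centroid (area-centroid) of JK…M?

Apply the shoelace formula. First the cross-terms c_i = x_i·y_{i+1} − x_{i+1}·y_i:
  18, 4, 11, 27  ⇒  2A = 60, A = 30.
Then Σ (y_i + y_{i+1})·c_i = 156, so ȳ = 156 / (6·30) = 13/15.

13/15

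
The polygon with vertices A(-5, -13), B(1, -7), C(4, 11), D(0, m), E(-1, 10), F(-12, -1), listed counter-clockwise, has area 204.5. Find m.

10

The doubled signed area Σ (x_i y_{i+1} − x_{i+1} y_i) is linear in m.
With m=0 it equals 359; the coefficient of m is 5 (from the two edges through D).
So 5·m + 359 = 2·204.5 = 409 ⇒ m = 10.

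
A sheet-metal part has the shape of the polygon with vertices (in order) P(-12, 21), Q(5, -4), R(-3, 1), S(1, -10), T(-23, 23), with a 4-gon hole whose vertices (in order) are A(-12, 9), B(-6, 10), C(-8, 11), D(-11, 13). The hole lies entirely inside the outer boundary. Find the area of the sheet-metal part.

Outer boundary:
Apply the shoelace (surveyor's) formula: 2A = Σ (x_i·y_{i+1} − x_{i+1}·y_i), indices taken mod 5.
Cross-terms: -57, -7, 29, -207, -207  ⇒  Σ = -449
Area = |Σ|/2 = 224.5.
Hole:
Apply the shoelace (surveyor's) formula: 2A = Σ (x_i·y_{i+1} − x_{i+1}·y_i), indices taken mod 4.
Σ = (-66) + (14) + (17) + (57) = 22
Area = |Σ|/2 = 11.
Net area = 224.5 − 11 = 213.5.

213.5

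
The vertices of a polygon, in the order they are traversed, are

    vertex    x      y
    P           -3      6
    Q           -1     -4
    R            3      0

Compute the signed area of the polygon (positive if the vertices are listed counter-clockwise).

24

Apply the shoelace (surveyor's) formula: 2A = Σ (x_i·y_{i+1} − x_{i+1}·y_i), indices taken mod 3.
Cross-terms: 18, 12, 18  ⇒  Σ = 48
Signed area = Σ/2 = 24 (positive ⇒ counter-clockwise traversal).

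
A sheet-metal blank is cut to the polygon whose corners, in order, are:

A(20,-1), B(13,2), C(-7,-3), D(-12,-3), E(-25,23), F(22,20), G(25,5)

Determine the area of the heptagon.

Apply the surveyor's formula: 2A = Σ (x_i·y_{i+1} − x_{i+1}·y_i), indices taken mod 7.
A→B: (20)(2) − (13)(-1) = 53
B→C: (13)(-3) − (-7)(2) = -25
C→D: (-7)(-3) − (-12)(-3) = -15
D→E: (-12)(23) − (-25)(-3) = -351
E→F: (-25)(20) − (22)(23) = -1006
F→G: (22)(5) − (25)(20) = -390
G→A: (25)(-1) − (20)(5) = -125
Σ = -1859
Area = |Σ|/2 = 929.5.

929.5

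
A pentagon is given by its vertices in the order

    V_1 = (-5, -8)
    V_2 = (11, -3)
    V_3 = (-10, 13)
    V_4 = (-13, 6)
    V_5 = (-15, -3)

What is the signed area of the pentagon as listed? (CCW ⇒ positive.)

279.5

V_1→V_2: (-5)(-3) − (11)(-8) = 103
V_2→V_3: (11)(13) − (-10)(-3) = 113
V_3→V_4: (-10)(6) − (-13)(13) = 109
V_4→V_5: (-13)(-3) − (-15)(6) = 129
V_5→V_1: (-15)(-8) − (-5)(-3) = 105
Σ = 559
Signed area = Σ/2 = 279.5 (positive ⇒ counter-clockwise traversal).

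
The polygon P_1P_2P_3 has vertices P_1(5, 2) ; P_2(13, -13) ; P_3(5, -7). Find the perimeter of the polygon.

36

|P_1P_2| = √((8)² + (-15)²) = √289 = 17
|P_2P_3| = √((-8)² + (6)²) = √100 = 10
|P_3P_1| = √((0)² + (9)²) = √81 = 9
Perimeter = 17 + 10 + 9 = 36.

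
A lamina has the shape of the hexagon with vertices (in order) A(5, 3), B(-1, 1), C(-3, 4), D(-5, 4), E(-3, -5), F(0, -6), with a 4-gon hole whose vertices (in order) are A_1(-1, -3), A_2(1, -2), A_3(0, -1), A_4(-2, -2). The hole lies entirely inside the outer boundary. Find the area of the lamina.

47

Outer boundary:
Apply the shoelace (surveyor's) formula: 2A = Σ (x_i·y_{i+1} − x_{i+1}·y_i), indices taken mod 6.
A→B: (5)(1) − (-1)(3) = 8
B→C: (-1)(4) − (-3)(1) = -1
C→D: (-3)(4) − (-5)(4) = 8
D→E: (-5)(-5) − (-3)(4) = 37
E→F: (-3)(-6) − (0)(-5) = 18
F→A: (0)(3) − (5)(-6) = 30
Σ = 100
Area = |Σ|/2 = 50.
Hole:
Apply the shoelace formula: 2A = Σ (x_i·y_{i+1} − x_{i+1}·y_i), indices taken mod 4.
Cross-terms: 5, -1, -2, 4  ⇒  Σ = 6
Area = |Σ|/2 = 3.
Net area = 50 − 3 = 47.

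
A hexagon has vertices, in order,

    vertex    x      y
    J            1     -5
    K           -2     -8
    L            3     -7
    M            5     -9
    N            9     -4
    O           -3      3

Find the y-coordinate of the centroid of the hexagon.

Apply Gauss's area formula. First the cross-terms c_i = x_i·y_{i+1} − x_{i+1}·y_i:
  -18, 38, 8, 61, 15, 12  ⇒  2A = 116, A = 58.
Then Σ (y_i + y_{i+1})·c_i = -1296, so ȳ = -1296 / (6·58) = -108/29.

-108/29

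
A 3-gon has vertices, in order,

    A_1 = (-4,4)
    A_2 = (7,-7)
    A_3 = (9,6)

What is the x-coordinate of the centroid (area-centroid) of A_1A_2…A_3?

Apply the shoelace formula. First the cross-terms c_i = x_i·y_{i+1} − x_{i+1}·y_i:
  0, 105, 60  ⇒  2A = 165, A = 82.5.
Then Σ (x_i + x_{i+1})·c_i = 1980, so x̄ = 1980 / (6·82.5) = 4.

4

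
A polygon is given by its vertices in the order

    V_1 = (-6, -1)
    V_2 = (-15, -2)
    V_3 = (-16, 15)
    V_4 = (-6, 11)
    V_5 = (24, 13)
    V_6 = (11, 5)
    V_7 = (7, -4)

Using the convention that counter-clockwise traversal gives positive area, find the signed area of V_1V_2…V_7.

Apply the shoelace (surveyor's) formula: 2A = Σ (x_i·y_{i+1} − x_{i+1}·y_i), indices taken mod 7.
Σ = (-3) + (-257) + (-86) + (-342) + (-23) + (-79) + (-31) = -821
Signed area = Σ/2 = -410.5 (negative ⇒ clockwise traversal).

-410.5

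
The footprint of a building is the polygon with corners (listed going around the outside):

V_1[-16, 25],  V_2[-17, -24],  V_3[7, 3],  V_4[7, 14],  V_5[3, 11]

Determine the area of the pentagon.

644.5

Apply the shoelace (surveyor's) formula: 2A = Σ (x_i·y_{i+1} − x_{i+1}·y_i), indices taken mod 5.
Cross-terms: 809, 117, 77, 35, 251  ⇒  Σ = 1289
Area = |Σ|/2 = 644.5.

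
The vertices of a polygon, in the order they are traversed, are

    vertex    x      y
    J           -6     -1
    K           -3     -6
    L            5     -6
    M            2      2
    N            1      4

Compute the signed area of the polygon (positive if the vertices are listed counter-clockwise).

Apply the surveyor's formula: 2A = Σ (x_i·y_{i+1} − x_{i+1}·y_i), indices taken mod 5.
Σ = (33) + (48) + (22) + (6) + (23) = 132
Signed area = Σ/2 = 66 (positive ⇒ counter-clockwise traversal).

66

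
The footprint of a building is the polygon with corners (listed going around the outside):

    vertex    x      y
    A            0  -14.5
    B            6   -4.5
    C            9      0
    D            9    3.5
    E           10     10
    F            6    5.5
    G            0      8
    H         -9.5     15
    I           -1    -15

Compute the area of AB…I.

Σ = (87) + (40.5) + (31.5) + (55) + (-5) + (48) + (76) + (157.5) + (14.5) = 505
Area = |Σ|/2 = 252.5.

252.5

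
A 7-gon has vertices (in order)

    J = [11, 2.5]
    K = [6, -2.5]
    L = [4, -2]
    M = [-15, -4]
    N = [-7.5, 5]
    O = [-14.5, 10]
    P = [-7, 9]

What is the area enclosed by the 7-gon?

Σ = (-42.5) + (-2) + (-46) + (-105) + (-2.5) + (-60.5) + (-116.5) = -375
Area = |Σ|/2 = 187.5.

187.5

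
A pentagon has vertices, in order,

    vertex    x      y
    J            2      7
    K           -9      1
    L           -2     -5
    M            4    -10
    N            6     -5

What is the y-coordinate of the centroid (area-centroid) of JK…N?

-191/183

Apply the shoelace (surveyor's) formula. First the cross-terms c_i = x_i·y_{i+1} − x_{i+1}·y_i:
  65, 47, 40, 40, 52  ⇒  2A = 244, A = 122.
Then Σ (y_i + y_{i+1})·c_i = -764, so ȳ = -764 / (6·122) = -191/183.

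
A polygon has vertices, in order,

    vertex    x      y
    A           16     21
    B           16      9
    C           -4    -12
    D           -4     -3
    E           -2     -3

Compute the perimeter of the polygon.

82

|AB| = √((0)² + (-12)²) = √144 = 12
|BC| = √((-20)² + (-21)²) = √841 = 29
|CD| = √((0)² + (9)²) = √81 = 9
|DE| = √((2)² + (0)²) = √4 = 2
|EA| = √((18)² + (24)²) = √900 = 30
Perimeter = 12 + 29 + 9 + 2 + 30 = 82.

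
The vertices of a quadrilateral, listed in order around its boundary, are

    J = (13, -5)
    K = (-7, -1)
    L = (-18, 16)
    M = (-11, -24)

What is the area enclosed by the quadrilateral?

Σ = (-48) + (-130) + (608) + (367) = 797
Area = |Σ|/2 = 398.5.

398.5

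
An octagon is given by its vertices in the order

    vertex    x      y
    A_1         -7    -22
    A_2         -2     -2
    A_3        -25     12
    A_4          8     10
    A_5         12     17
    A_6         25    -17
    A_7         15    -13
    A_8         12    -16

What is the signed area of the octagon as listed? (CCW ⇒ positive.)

-796.5

Apply the shoelace (surveyor's) formula: 2A = Σ (x_i·y_{i+1} − x_{i+1}·y_i), indices taken mod 8.
Cross-terms: -30, -74, -346, 16, -629, -70, -84, -376  ⇒  Σ = -1593
Signed area = Σ/2 = -796.5 (negative ⇒ clockwise traversal).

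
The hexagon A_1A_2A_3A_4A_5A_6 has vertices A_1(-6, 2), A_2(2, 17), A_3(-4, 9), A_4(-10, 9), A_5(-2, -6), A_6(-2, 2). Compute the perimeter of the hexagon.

|A_1A_2| = √((8)² + (15)²) = √289 = 17
|A_2A_3| = √((-6)² + (-8)²) = √100 = 10
|A_3A_4| = √((-6)² + (0)²) = √36 = 6
|A_4A_5| = √((8)² + (-15)²) = √289 = 17
|A_5A_6| = √((0)² + (8)²) = √64 = 8
|A_6A_1| = √((-4)² + (0)²) = √16 = 4
Perimeter = 17 + 10 + 6 + 17 + 8 + 4 = 62.

62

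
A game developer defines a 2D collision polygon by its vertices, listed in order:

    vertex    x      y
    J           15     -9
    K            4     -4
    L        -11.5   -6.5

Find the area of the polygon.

52.5

Σ = (-24) + (-72) + (201) = 105
Area = |Σ|/2 = 52.5.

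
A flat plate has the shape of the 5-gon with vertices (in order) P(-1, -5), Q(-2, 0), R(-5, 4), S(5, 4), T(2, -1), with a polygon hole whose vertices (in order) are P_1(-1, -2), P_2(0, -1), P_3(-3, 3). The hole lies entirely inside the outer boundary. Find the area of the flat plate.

Outer boundary:
Apply the shoelace (surveyor's) formula: 2A = Σ (x_i·y_{i+1} − x_{i+1}·y_i), indices taken mod 5.
Cross-terms: -10, -8, -40, -13, -11  ⇒  Σ = -82
Area = |Σ|/2 = 41.
Hole:
Σ = (1) + (-3) + (9) = 7
Area = |Σ|/2 = 3.5.
Net area = 41 − 3.5 = 37.5.

37.5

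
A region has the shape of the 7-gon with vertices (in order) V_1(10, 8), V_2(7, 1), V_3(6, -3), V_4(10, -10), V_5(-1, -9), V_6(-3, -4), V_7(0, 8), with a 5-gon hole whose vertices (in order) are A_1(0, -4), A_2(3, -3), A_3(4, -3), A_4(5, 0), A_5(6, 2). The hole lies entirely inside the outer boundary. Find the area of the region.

Outer boundary:
Σ = (-46) + (-27) + (-30) + (-100) + (-23) + (-24) + (-80) = -330
Area = |Σ|/2 = 165.
Hole:
Cross-terms: 12, 3, 15, 10, -24  ⇒  Σ = 16
Area = |Σ|/2 = 8.
Net area = 165 − 8 = 157.

157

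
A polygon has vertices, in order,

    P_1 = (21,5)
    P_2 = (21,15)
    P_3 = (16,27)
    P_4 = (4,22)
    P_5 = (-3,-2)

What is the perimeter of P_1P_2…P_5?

|P_1P_2| = √((0)² + (10)²) = √100 = 10
|P_2P_3| = √((-5)² + (12)²) = √169 = 13
|P_3P_4| = √((-12)² + (-5)²) = √169 = 13
|P_4P_5| = √((-7)² + (-24)²) = √625 = 25
|P_5P_1| = √((24)² + (7)²) = √625 = 25
Perimeter = 10 + 13 + 13 + 25 + 25 = 86.

86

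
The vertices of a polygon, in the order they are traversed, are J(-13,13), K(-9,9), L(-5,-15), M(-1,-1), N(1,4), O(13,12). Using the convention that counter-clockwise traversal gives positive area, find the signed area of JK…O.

226

Apply Gauss's area formula: 2A = Σ (x_i·y_{i+1} − x_{i+1}·y_i), indices taken mod 6.
J→K: (-13)(9) − (-9)(13) = 0
K→L: (-9)(-15) − (-5)(9) = 180
L→M: (-5)(-1) − (-1)(-15) = -10
M→N: (-1)(4) − (1)(-1) = -3
N→O: (1)(12) − (13)(4) = -40
O→J: (13)(13) − (-13)(12) = 325
Σ = 452
Signed area = Σ/2 = 226 (positive ⇒ counter-clockwise traversal).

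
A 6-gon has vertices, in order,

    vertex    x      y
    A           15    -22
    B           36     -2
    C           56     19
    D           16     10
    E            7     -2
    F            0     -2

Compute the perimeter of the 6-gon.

146

|AB| = √((21)² + (20)²) = √841 = 29
|BC| = √((20)² + (21)²) = √841 = 29
|CD| = √((-40)² + (-9)²) = √1681 = 41
|DE| = √((-9)² + (-12)²) = √225 = 15
|EF| = √((-7)² + (0)²) = √49 = 7
|FA| = √((15)² + (-20)²) = √625 = 25
Perimeter = 29 + 29 + 41 + 15 + 7 + 25 = 146.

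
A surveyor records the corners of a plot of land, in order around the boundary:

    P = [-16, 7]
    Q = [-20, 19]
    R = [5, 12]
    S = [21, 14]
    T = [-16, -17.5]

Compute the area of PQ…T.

608.25

Apply the surveyor's formula: 2A = Σ (x_i·y_{i+1} − x_{i+1}·y_i), indices taken mod 5.
Σ = (-164) + (-335) + (-182) + (-143.5) + (-392) = -1216.5
Area = |Σ|/2 = 608.25.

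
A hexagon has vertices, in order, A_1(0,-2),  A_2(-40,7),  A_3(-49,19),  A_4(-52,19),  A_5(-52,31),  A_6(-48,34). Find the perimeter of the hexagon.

136

|A_1A_2| = √((-40)² + (9)²) = √1681 = 41
|A_2A_3| = √((-9)² + (12)²) = √225 = 15
|A_3A_4| = √((-3)² + (0)²) = √9 = 3
|A_4A_5| = √((0)² + (12)²) = √144 = 12
|A_5A_6| = √((4)² + (3)²) = √25 = 5
|A_6A_1| = √((48)² + (-36)²) = √3600 = 60
Perimeter = 41 + 15 + 3 + 12 + 5 + 60 = 136.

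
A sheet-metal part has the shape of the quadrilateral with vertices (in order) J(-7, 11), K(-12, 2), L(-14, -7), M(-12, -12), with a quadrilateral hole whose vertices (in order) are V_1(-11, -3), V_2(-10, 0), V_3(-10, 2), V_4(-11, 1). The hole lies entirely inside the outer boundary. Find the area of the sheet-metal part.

Outer boundary:
Apply Gauss's area formula: 2A = Σ (x_i·y_{i+1} − x_{i+1}·y_i), indices taken mod 4.
Σ = (118) + (112) + (84) + (-216) = 98
Area = |Σ|/2 = 49.
Hole:
Apply the shoelace formula: 2A = Σ (x_i·y_{i+1} − x_{i+1}·y_i), indices taken mod 4.
Σ = (-30) + (-20) + (12) + (44) = 6
Area = |Σ|/2 = 3.
Net area = 49 − 3 = 46.

46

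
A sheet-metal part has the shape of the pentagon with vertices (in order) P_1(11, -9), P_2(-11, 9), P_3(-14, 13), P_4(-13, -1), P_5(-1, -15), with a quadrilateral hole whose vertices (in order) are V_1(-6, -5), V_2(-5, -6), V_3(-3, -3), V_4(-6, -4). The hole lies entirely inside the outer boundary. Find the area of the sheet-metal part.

263

Outer boundary:
Apply the shoelace (surveyor's) formula: 2A = Σ (x_i·y_{i+1} − x_{i+1}·y_i), indices taken mod 5.
Cross-terms: 0, -17, 183, 194, 174  ⇒  Σ = 534
Area = |Σ|/2 = 267.
Hole:
Apply the shoelace (surveyor's) formula: 2A = Σ (x_i·y_{i+1} − x_{i+1}·y_i), indices taken mod 4.
Cross-terms: 11, -3, -6, 6  ⇒  Σ = 8
Area = |Σ|/2 = 4.
Net area = 267 − 4 = 263.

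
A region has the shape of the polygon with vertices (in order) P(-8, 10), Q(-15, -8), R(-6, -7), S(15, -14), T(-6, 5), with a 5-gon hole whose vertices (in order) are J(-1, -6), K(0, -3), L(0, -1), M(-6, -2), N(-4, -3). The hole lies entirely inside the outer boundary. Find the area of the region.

201.5

Outer boundary:
Σ = (214) + (57) + (189) + (-9) + (-20) = 431
Area = |Σ|/2 = 215.5.
Hole:
Apply Gauss's area formula: 2A = Σ (x_i·y_{i+1} − x_{i+1}·y_i), indices taken mod 5.
Σ = (3) + (0) + (-6) + (10) + (21) = 28
Area = |Σ|/2 = 14.
Net area = 215.5 − 14 = 201.5.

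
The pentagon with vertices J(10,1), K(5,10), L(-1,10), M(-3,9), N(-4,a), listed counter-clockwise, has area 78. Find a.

4

The doubled signed area Σ (x_i y_{i+1} − x_{i+1} y_i) is linear in a.
With a=0 it equals 208; the coefficient of a is -13 (from the two edges through N).
So -13·a + 208 = 2·78 = 156 ⇒ a = 4.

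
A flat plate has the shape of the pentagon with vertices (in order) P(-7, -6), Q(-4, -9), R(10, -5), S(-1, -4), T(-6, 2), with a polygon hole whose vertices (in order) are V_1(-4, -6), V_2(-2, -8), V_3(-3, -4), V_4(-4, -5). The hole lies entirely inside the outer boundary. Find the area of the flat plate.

60.5

Outer boundary:
Apply Gauss's area formula: 2A = Σ (x_i·y_{i+1} − x_{i+1}·y_i), indices taken mod 5.
Σ = (39) + (110) + (-45) + (-26) + (50) = 128
Area = |Σ|/2 = 64.
Hole:
Apply the shoelace formula: 2A = Σ (x_i·y_{i+1} − x_{i+1}·y_i), indices taken mod 4.
Σ = (20) + (-16) + (-1) + (4) = 7
Area = |Σ|/2 = 3.5.
Net area = 64 − 3.5 = 60.5.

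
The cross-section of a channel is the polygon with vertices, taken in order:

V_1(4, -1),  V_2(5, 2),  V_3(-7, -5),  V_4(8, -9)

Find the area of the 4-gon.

Σ = (13) + (-11) + (103) + (28) = 133
Area = |Σ|/2 = 66.5.

66.5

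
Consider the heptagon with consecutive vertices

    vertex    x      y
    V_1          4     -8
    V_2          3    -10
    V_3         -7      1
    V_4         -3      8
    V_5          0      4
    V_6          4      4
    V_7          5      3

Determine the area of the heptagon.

Apply the shoelace formula: 2A = Σ (x_i·y_{i+1} − x_{i+1}·y_i), indices taken mod 7.
Σ = (-16) + (-67) + (-53) + (-12) + (-16) + (-8) + (-52) = -224
Area = |Σ|/2 = 112.

112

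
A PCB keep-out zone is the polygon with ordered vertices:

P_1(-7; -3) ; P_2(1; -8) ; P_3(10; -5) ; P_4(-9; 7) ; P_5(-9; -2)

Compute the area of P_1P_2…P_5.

126.5

Apply the shoelace formula: 2A = Σ (x_i·y_{i+1} − x_{i+1}·y_i), indices taken mod 5.
Cross-terms: 59, 75, 25, 81, 13  ⇒  Σ = 253
Area = |Σ|/2 = 126.5.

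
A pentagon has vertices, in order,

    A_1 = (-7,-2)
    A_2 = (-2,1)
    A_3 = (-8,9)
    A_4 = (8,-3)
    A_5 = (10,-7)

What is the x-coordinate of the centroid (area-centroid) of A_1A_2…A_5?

Apply the shoelace formula. First the cross-terms c_i = x_i·y_{i+1} − x_{i+1}·y_i:
  -11, -10, -48, -26, -69  ⇒  2A = -164, A = -82.
Then Σ (x_i + x_{i+1})·c_i = -476, so x̄ = -476 / (6·(-82)) = 119/123.

119/123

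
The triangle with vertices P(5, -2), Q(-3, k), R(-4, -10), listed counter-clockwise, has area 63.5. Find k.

Write out the shoelace sum; only the two edges meeting at Q involve k:
2·Area = [(5·k − (-3)·(-2)) + ((-3)·(-10) − (-4)·k)] + 58
       = 9·k + 82 = 127
⇒ k = 5.

5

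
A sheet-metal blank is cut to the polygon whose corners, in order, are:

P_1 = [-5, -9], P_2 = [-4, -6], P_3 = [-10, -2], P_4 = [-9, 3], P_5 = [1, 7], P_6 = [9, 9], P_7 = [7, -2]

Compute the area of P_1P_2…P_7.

190

Apply the surveyor's formula: 2A = Σ (x_i·y_{i+1} − x_{i+1}·y_i), indices taken mod 7.
P_1→P_2: (-5)(-6) − (-4)(-9) = -6
P_2→P_3: (-4)(-2) − (-10)(-6) = -52
P_3→P_4: (-10)(3) − (-9)(-2) = -48
P_4→P_5: (-9)(7) − (1)(3) = -66
P_5→P_6: (1)(9) − (9)(7) = -54
P_6→P_7: (9)(-2) − (7)(9) = -81
P_7→P_1: (7)(-9) − (-5)(-2) = -73
Σ = -380
Area = |Σ|/2 = 190.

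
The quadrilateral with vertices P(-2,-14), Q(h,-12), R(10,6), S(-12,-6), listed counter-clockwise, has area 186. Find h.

The doubled signed area Σ (x_i y_{i+1} − x_{i+1} y_i) is linear in h.
With h=0 it equals 312; the coefficient of h is 20 (from the two edges through Q).
So 20·h + 312 = 2·186 = 372 ⇒ h = 3.

3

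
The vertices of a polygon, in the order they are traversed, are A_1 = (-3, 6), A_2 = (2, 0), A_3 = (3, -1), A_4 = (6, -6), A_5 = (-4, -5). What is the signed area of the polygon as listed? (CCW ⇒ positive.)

Σ = (-12) + (-2) + (-12) + (-54) + (-39) = -119
Signed area = Σ/2 = -59.5 (negative ⇒ clockwise traversal).

-59.5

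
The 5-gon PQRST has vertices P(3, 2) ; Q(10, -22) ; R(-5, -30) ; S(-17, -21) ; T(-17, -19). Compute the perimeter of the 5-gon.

|PQ| = √((7)² + (-24)²) = √625 = 25
|QR| = √((-15)² + (-8)²) = √289 = 17
|RS| = √((-12)² + (9)²) = √225 = 15
|ST| = √((0)² + (2)²) = √4 = 2
|TP| = √((20)² + (21)²) = √841 = 29
Perimeter = 25 + 17 + 15 + 2 + 29 = 88.

88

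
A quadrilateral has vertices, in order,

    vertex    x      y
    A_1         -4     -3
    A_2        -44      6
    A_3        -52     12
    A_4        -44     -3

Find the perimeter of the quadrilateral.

|A_1A_2| = √((-40)² + (9)²) = √1681 = 41
|A_2A_3| = √((-8)² + (6)²) = √100 = 10
|A_3A_4| = √((8)² + (-15)²) = √289 = 17
|A_4A_1| = √((40)² + (0)²) = √1600 = 40
Perimeter = 41 + 10 + 17 + 40 = 108.

108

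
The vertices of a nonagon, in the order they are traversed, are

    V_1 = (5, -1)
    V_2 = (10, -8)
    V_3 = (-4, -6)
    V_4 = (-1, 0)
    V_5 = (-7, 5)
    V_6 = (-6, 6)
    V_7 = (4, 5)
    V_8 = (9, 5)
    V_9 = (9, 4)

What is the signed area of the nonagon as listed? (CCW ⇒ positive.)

Apply Gauss's area formula: 2A = Σ (x_i·y_{i+1} − x_{i+1}·y_i), indices taken mod 9.
Σ = (-30) + (-92) + (-6) + (-5) + (-12) + (-54) + (-25) + (-9) + (-29) = -262
Signed area = Σ/2 = -131 (negative ⇒ clockwise traversal).

-131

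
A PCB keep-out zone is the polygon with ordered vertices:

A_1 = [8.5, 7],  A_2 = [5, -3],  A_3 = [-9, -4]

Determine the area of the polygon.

Σ = (-60.5) + (-47) + (-29) = -136.5
Area = |Σ|/2 = 68.25.

68.25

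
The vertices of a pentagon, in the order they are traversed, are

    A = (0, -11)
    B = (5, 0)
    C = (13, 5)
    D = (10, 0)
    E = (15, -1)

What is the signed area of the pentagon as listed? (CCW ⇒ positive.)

Apply the shoelace formula: 2A = Σ (x_i·y_{i+1} − x_{i+1}·y_i), indices taken mod 5.
Σ = (55) + (25) + (-50) + (-10) + (-165) = -145
Signed area = Σ/2 = -72.5 (negative ⇒ clockwise traversal).

-72.5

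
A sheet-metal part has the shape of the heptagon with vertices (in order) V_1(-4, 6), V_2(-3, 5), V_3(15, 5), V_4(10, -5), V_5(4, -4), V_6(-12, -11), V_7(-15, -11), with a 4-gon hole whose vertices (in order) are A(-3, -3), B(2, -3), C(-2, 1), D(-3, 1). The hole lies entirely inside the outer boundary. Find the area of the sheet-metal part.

Outer boundary:
Σ = (-2) + (-90) + (-125) + (-20) + (-92) + (-33) + (-134) = -496
Area = |Σ|/2 = 248.
Hole:
Apply the surveyor's formula: 2A = Σ (x_i·y_{i+1} − x_{i+1}·y_i), indices taken mod 4.
A→B: (-3)(-3) − (2)(-3) = 15
B→C: (2)(1) − (-2)(-3) = -4
C→D: (-2)(1) − (-3)(1) = 1
D→A: (-3)(-3) − (-3)(1) = 12
Σ = 24
Area = |Σ|/2 = 12.
Net area = 248 − 12 = 236.

236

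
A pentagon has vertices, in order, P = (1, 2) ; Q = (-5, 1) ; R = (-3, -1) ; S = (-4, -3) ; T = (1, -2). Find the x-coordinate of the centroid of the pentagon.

-56/39

Apply the shoelace (surveyor's) formula. First the cross-terms c_i = x_i·y_{i+1} − x_{i+1}·y_i:
  11, 8, 5, 11, 4  ⇒  2A = 39, A = 19.5.
Then Σ (x_i + x_{i+1})·c_i = -168, so x̄ = -168 / (6·19.5) = -56/39.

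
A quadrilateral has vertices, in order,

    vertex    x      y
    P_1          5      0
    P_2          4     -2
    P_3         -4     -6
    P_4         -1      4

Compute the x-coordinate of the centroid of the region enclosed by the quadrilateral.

5/21

Apply the shoelace (surveyor's) formula. First the cross-terms c_i = x_i·y_{i+1} − x_{i+1}·y_i:
  -10, -32, -22, -20  ⇒  2A = -84, A = -42.
Then Σ (x_i + x_{i+1})·c_i = -60, so x̄ = -60 / (6·(-42)) = 5/21.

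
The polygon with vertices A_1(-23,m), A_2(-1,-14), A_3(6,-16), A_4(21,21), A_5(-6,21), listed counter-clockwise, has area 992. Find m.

Write out the shoelace sum; only the two edges meeting at A_1 involve m:
2·Area = [((-6)·m − (-23)·21) + ((-23)·(-14) − (-1)·m)] + 1129
       = -5·m + 1934 = 1984
⇒ m = -10.

-10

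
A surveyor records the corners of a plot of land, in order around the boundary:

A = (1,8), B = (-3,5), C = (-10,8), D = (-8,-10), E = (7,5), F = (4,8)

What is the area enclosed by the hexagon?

Apply the shoelace formula: 2A = Σ (x_i·y_{i+1} − x_{i+1}·y_i), indices taken mod 6.
Σ = (29) + (26) + (164) + (30) + (36) + (24) = 309
Area = |Σ|/2 = 154.5.

154.5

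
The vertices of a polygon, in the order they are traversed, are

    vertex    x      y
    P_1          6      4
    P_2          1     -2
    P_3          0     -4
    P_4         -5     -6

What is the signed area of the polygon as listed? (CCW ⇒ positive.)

-12

Apply Gauss's area formula: 2A = Σ (x_i·y_{i+1} − x_{i+1}·y_i), indices taken mod 4.
Σ = (-16) + (-4) + (-20) + (16) = -24
Signed area = Σ/2 = -12 (negative ⇒ clockwise traversal).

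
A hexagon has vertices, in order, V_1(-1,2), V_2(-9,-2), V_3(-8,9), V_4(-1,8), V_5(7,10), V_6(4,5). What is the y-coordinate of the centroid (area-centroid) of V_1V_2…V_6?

1393/285

Apply the shoelace (surveyor's) formula. First the cross-terms c_i = x_i·y_{i+1} − x_{i+1}·y_i:
  20, -97, -55, -66, -5, 13  ⇒  2A = -190, A = -95.
Then Σ (y_i + y_{i+1})·c_i = -2786, so ȳ = -2786 / (6·(-95)) = 1393/285.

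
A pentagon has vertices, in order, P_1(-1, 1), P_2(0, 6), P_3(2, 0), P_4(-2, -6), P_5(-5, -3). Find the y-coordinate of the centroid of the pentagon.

-95/93

Apply the surveyor's formula. First the cross-terms c_i = x_i·y_{i+1} − x_{i+1}·y_i:
  -6, -12, -12, -24, -8  ⇒  2A = -62, A = -31.
Then Σ (y_i + y_{i+1})·c_i = 190, so ȳ = 190 / (6·(-31)) = -95/93.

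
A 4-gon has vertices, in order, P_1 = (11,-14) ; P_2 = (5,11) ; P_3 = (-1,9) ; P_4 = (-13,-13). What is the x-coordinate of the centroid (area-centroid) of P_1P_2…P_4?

5/13

Apply the surveyor's formula. First the cross-terms c_i = x_i·y_{i+1} − x_{i+1}·y_i:
  191, 56, 130, 325  ⇒  2A = 702, A = 351.
Then Σ (x_i + x_{i+1})·c_i = 810, so x̄ = 810 / (6·351) = 5/13.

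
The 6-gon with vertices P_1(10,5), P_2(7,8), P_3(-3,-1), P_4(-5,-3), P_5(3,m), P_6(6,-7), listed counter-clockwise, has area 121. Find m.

Write out the shoelace sum; only the two edges meeting at P_5 involve m:
2·Area = [((-5)·m − 3·(-3)) + (3·(-7) − 6·m)] + 166
       = -11·m + 154 = 242
⇒ m = -8.

-8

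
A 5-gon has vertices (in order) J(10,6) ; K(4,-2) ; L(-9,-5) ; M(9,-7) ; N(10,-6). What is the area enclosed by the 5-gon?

Apply Gauss's area formula: 2A = Σ (x_i·y_{i+1} − x_{i+1}·y_i), indices taken mod 5.
Σ = (-44) + (-38) + (108) + (16) + (120) = 162
Area = |Σ|/2 = 81.

81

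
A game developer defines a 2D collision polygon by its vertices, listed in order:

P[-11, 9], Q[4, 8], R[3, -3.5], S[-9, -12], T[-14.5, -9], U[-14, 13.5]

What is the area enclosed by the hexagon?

310.875

Apply the surveyor's formula: 2A = Σ (x_i·y_{i+1} − x_{i+1}·y_i), indices taken mod 6.
Cross-terms: -124, -38, -67.5, -93, -321.75, 22.5  ⇒  Σ = -621.75
Area = |Σ|/2 = 310.875.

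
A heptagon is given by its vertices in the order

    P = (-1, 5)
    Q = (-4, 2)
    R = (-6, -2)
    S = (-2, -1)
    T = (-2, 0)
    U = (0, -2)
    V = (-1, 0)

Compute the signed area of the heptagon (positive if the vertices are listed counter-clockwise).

P→Q: (-1)(2) − (-4)(5) = 18
Q→R: (-4)(-2) − (-6)(2) = 20
R→S: (-6)(-1) − (-2)(-2) = 2
S→T: (-2)(0) − (-2)(-1) = -2
T→U: (-2)(-2) − (0)(0) = 4
U→V: (0)(0) − (-1)(-2) = -2
V→P: (-1)(5) − (-1)(0) = -5
Σ = 35
Signed area = Σ/2 = 17.5 (positive ⇒ counter-clockwise traversal).

17.5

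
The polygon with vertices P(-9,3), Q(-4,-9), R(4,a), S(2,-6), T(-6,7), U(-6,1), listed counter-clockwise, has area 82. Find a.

Write out the shoelace sum; only the two edges meeting at R involve a:
2·Area = [((-4)·a − 4·(-9)) + (4·(-6) − 2·a)] + 98
       = -6·a + 110 = 164
⇒ a = -9.

-9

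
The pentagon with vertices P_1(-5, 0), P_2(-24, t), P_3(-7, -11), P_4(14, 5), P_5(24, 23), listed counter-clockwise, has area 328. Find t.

-22

The doubled signed area Σ (x_i y_{i+1} − x_{i+1} y_i) is linear in t.
With t=0 it equals 700; the coefficient of t is 2 (from the two edges through P_2).
So 2·t + 700 = 2·328 = 656 ⇒ t = -22.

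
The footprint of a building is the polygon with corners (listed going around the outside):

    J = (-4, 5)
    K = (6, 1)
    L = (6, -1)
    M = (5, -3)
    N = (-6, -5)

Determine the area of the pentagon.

76

Apply Gauss's area formula: 2A = Σ (x_i·y_{i+1} − x_{i+1}·y_i), indices taken mod 5.
Cross-terms: -34, -12, -13, -43, -50  ⇒  Σ = -152
Area = |Σ|/2 = 76.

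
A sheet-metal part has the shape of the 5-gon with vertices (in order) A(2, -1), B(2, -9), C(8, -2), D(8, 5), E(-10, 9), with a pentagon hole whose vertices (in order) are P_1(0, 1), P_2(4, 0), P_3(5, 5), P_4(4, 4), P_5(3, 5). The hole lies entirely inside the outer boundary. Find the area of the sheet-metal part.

Outer boundary:
Σ = (-16) + (68) + (56) + (122) + (-8) = 222
Area = |Σ|/2 = 111.
Hole:
Apply the shoelace formula: 2A = Σ (x_i·y_{i+1} − x_{i+1}·y_i), indices taken mod 5.
Σ = (-4) + (20) + (0) + (8) + (3) = 27
Area = |Σ|/2 = 13.5.
Net area = 111 − 13.5 = 97.5.

97.5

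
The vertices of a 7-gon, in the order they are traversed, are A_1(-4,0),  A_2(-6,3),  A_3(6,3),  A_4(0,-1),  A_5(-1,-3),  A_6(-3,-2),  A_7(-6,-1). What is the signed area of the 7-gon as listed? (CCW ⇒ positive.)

-37.5

Apply Gauss's area formula: 2A = Σ (x_i·y_{i+1} − x_{i+1}·y_i), indices taken mod 7.
A_1→A_2: (-4)(3) − (-6)(0) = -12
A_2→A_3: (-6)(3) − (6)(3) = -36
A_3→A_4: (6)(-1) − (0)(3) = -6
A_4→A_5: (0)(-3) − (-1)(-1) = -1
A_5→A_6: (-1)(-2) − (-3)(-3) = -7
A_6→A_7: (-3)(-1) − (-6)(-2) = -9
A_7→A_1: (-6)(0) − (-4)(-1) = -4
Σ = -75
Signed area = Σ/2 = -37.5 (negative ⇒ clockwise traversal).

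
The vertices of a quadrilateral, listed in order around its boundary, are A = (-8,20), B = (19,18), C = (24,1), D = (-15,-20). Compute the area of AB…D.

931

Apply the shoelace (surveyor's) formula: 2A = Σ (x_i·y_{i+1} − x_{i+1}·y_i), indices taken mod 4.
Σ = (-524) + (-413) + (-465) + (-460) = -1862
Area = |Σ|/2 = 931.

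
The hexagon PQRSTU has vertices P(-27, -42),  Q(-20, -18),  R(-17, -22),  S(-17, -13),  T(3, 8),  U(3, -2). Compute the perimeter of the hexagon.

128

|PQ| = √((7)² + (24)²) = √625 = 25
|QR| = √((3)² + (-4)²) = √25 = 5
|RS| = √((0)² + (9)²) = √81 = 9
|ST| = √((20)² + (21)²) = √841 = 29
|TU| = √((0)² + (-10)²) = √100 = 10
|UP| = √((-30)² + (-40)²) = √2500 = 50
Perimeter = 25 + 5 + 9 + 29 + 10 + 50 = 128.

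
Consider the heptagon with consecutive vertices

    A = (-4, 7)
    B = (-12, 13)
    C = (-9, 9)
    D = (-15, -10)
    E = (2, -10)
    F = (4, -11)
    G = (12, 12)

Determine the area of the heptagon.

383

Apply the shoelace (surveyor's) formula: 2A = Σ (x_i·y_{i+1} − x_{i+1}·y_i), indices taken mod 7.
A→B: (-4)(13) − (-12)(7) = 32
B→C: (-12)(9) − (-9)(13) = 9
C→D: (-9)(-10) − (-15)(9) = 225
D→E: (-15)(-10) − (2)(-10) = 170
E→F: (2)(-11) − (4)(-10) = 18
F→G: (4)(12) − (12)(-11) = 180
G→A: (12)(7) − (-4)(12) = 132
Σ = 766
Area = |Σ|/2 = 383.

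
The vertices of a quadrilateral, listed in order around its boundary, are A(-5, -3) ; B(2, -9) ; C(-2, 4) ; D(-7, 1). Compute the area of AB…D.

Σ = (51) + (-10) + (26) + (26) = 93
Area = |Σ|/2 = 46.5.

46.5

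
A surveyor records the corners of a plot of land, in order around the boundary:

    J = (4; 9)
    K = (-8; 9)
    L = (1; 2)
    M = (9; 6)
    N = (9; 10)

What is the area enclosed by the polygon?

74

Σ = (108) + (-25) + (-12) + (36) + (41) = 148
Area = |Σ|/2 = 74.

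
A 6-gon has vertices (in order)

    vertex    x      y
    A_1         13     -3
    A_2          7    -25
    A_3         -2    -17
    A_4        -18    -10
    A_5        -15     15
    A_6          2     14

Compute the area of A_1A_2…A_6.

Apply the shoelace formula: 2A = Σ (x_i·y_{i+1} − x_{i+1}·y_i), indices taken mod 6.
Cross-terms: -304, -169, -286, -420, -240, -188  ⇒  Σ = -1607
Area = |Σ|/2 = 803.5.

803.5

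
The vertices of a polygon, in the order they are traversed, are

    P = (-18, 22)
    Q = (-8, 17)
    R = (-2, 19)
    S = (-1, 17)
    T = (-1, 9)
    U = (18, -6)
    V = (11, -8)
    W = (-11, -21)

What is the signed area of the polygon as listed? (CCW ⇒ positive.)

-714

P→Q: (-18)(17) − (-8)(22) = -130
Q→R: (-8)(19) − (-2)(17) = -118
R→S: (-2)(17) − (-1)(19) = -15
S→T: (-1)(9) − (-1)(17) = 8
T→U: (-1)(-6) − (18)(9) = -156
U→V: (18)(-8) − (11)(-6) = -78
V→W: (11)(-21) − (-11)(-8) = -319
W→P: (-11)(22) − (-18)(-21) = -620
Σ = -1428
Signed area = Σ/2 = -714 (negative ⇒ clockwise traversal).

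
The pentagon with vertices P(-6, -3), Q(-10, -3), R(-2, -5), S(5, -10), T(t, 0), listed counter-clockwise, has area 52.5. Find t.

Write out the shoelace sum; only the two edges meeting at T involve t:
2·Area = [(5·0 − t·(-10)) + (t·(-3) − (-6)·0)] + 77
       = 7·t + 77 = 105
⇒ t = 4.

4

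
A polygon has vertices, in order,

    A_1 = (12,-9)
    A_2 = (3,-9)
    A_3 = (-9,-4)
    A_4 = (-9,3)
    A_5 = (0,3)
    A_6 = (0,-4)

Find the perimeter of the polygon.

58

|A_1A_2| = √((-9)² + (0)²) = √81 = 9
|A_2A_3| = √((-12)² + (5)²) = √169 = 13
|A_3A_4| = √((0)² + (7)²) = √49 = 7
|A_4A_5| = √((9)² + (0)²) = √81 = 9
|A_5A_6| = √((0)² + (-7)²) = √49 = 7
|A_6A_1| = √((12)² + (-5)²) = √169 = 13
Perimeter = 9 + 13 + 7 + 9 + 7 + 13 = 58.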